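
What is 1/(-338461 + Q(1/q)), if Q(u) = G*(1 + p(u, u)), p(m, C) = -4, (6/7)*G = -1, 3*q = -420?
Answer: -2/676915 ≈ -2.9546e-6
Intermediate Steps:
q = -140 (q = (1/3)*(-420) = -140)
G = -7/6 (G = (7/6)*(-1) = -7/6 ≈ -1.1667)
Q(u) = 7/2 (Q(u) = -7*(1 - 4)/6 = -7/6*(-3) = 7/2)
1/(-338461 + Q(1/q)) = 1/(-338461 + 7/2) = 1/(-676915/2) = -2/676915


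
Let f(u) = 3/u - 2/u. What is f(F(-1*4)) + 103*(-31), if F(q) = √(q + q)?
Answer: -3193 - I*√2/4 ≈ -3193.0 - 0.35355*I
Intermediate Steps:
F(q) = √2*√q (F(q) = √(2*q) = √2*√q)
f(u) = 1/u
f(F(-1*4)) + 103*(-31) = 1/(√2*√(-1*4)) + 103*(-31) = 1/(√2*√(-4)) - 3193 = 1/(√2*(2*I)) - 3193 = 1/(2*I*√2) - 3193 = -I*√2/4 - 3193 = -3193 - I*√2/4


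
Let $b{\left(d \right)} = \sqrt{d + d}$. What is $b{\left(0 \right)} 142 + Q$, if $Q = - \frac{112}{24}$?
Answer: $- \frac{14}{3} \approx -4.6667$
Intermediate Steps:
$b{\left(d \right)} = \sqrt{2} \sqrt{d}$ ($b{\left(d \right)} = \sqrt{2 d} = \sqrt{2} \sqrt{d}$)
$Q = - \frac{14}{3}$ ($Q = \left(-112\right) \frac{1}{24} = - \frac{14}{3} \approx -4.6667$)
$b{\left(0 \right)} 142 + Q = \sqrt{2} \sqrt{0} \cdot 142 - \frac{14}{3} = \sqrt{2} \cdot 0 \cdot 142 - \frac{14}{3} = 0 \cdot 142 - \frac{14}{3} = 0 - \frac{14}{3} = - \frac{14}{3}$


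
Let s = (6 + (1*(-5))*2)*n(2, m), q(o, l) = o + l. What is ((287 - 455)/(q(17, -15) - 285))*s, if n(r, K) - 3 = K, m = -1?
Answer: -1344/283 ≈ -4.7491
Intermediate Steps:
q(o, l) = l + o
n(r, K) = 3 + K
s = -8 (s = (6 + (1*(-5))*2)*(3 - 1) = (6 - 5*2)*2 = (6 - 10)*2 = -4*2 = -8)
((287 - 455)/(q(17, -15) - 285))*s = ((287 - 455)/((-15 + 17) - 285))*(-8) = -168/(2 - 285)*(-8) = -168/(-283)*(-8) = -168*(-1/283)*(-8) = (168/283)*(-8) = -1344/283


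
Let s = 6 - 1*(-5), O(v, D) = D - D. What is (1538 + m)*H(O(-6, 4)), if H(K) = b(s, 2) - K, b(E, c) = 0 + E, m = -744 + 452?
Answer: 13706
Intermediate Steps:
O(v, D) = 0
s = 11 (s = 6 + 5 = 11)
m = -292
b(E, c) = E
H(K) = 11 - K
(1538 + m)*H(O(-6, 4)) = (1538 - 292)*(11 - 1*0) = 1246*(11 + 0) = 1246*11 = 13706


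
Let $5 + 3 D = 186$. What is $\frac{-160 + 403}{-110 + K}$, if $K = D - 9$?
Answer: $- \frac{729}{176} \approx -4.142$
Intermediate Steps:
$D = \frac{181}{3}$ ($D = - \frac{5}{3} + \frac{1}{3} \cdot 186 = - \frac{5}{3} + 62 = \frac{181}{3} \approx 60.333$)
$K = \frac{154}{3}$ ($K = \frac{181}{3} - 9 = \frac{154}{3} \approx 51.333$)
$\frac{-160 + 403}{-110 + K} = \frac{-160 + 403}{-110 + \frac{154}{3}} = \frac{243}{- \frac{176}{3}} = 243 \left(- \frac{3}{176}\right) = - \frac{729}{176}$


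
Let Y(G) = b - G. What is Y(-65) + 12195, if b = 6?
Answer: 12266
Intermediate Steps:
Y(G) = 6 - G
Y(-65) + 12195 = (6 - 1*(-65)) + 12195 = (6 + 65) + 12195 = 71 + 12195 = 12266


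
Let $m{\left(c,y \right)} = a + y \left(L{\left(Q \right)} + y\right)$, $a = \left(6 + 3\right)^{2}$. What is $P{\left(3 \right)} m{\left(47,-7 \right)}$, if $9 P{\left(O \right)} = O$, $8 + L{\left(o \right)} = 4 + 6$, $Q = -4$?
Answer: $\frac{116}{3} \approx 38.667$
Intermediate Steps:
$a = 81$ ($a = 9^{2} = 81$)
$L{\left(o \right)} = 2$ ($L{\left(o \right)} = -8 + \left(4 + 6\right) = -8 + 10 = 2$)
$P{\left(O \right)} = \frac{O}{9}$
$m{\left(c,y \right)} = 81 + y \left(2 + y\right)$
$P{\left(3 \right)} m{\left(47,-7 \right)} = \frac{1}{9} \cdot 3 \left(81 + \left(-7\right)^{2} + 2 \left(-7\right)\right) = \frac{81 + 49 - 14}{3} = \frac{1}{3} \cdot 116 = \frac{116}{3}$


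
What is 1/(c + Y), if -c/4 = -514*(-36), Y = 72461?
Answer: -1/1555 ≈ -0.00064309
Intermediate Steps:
c = -74016 (c = -(-2056)*(-36) = -4*18504 = -74016)
1/(c + Y) = 1/(-74016 + 72461) = 1/(-1555) = -1/1555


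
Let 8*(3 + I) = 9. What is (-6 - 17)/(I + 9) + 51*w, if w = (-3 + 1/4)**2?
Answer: 348803/912 ≈ 382.46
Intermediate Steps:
I = -15/8 (I = -3 + (1/8)*9 = -3 + 9/8 = -15/8 ≈ -1.8750)
w = 121/16 (w = (-3 + 1/4)**2 = (-11/4)**2 = 121/16 ≈ 7.5625)
(-6 - 17)/(I + 9) + 51*w = (-6 - 17)/(-15/8 + 9) + 51*(121/16) = -23/57/8 + 6171/16 = -23*8/57 + 6171/16 = -184/57 + 6171/16 = 348803/912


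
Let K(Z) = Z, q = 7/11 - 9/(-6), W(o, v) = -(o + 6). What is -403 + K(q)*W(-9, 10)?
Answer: -8725/22 ≈ -396.59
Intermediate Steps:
W(o, v) = -6 - o (W(o, v) = -(6 + o) = -6 - o)
q = 47/22 (q = 7*(1/11) - 9*(-⅙) = 7/11 + 3/2 = 47/22 ≈ 2.1364)
-403 + K(q)*W(-9, 10) = -403 + 47*(-6 - 1*(-9))/22 = -403 + 47*(-6 + 9)/22 = -403 + (47/22)*3 = -403 + 141/22 = -8725/22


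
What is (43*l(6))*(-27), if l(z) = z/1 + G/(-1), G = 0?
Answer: -6966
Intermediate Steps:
l(z) = z (l(z) = z/1 + 0/(-1) = z*1 + 0*(-1) = z + 0 = z)
(43*l(6))*(-27) = (43*6)*(-27) = 258*(-27) = -6966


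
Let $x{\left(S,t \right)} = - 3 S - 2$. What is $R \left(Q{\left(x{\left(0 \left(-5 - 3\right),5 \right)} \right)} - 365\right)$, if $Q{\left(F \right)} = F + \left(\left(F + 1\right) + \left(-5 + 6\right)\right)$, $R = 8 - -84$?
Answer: $-33764$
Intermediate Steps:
$R = 92$ ($R = 8 + 84 = 92$)
$x{\left(S,t \right)} = -2 - 3 S$
$Q{\left(F \right)} = 2 + 2 F$ ($Q{\left(F \right)} = F + \left(\left(1 + F\right) + 1\right) = F + \left(2 + F\right) = 2 + 2 F$)
$R \left(Q{\left(x{\left(0 \left(-5 - 3\right),5 \right)} \right)} - 365\right) = 92 \left(\left(2 + 2 \left(-2 - 3 \cdot 0 \left(-5 - 3\right)\right)\right) - 365\right) = 92 \left(\left(2 + 2 \left(-2 - 3 \cdot 0 \left(-8\right)\right)\right) - 365\right) = 92 \left(\left(2 + 2 \left(-2 - 0\right)\right) - 365\right) = 92 \left(\left(2 + 2 \left(-2 + 0\right)\right) - 365\right) = 92 \left(\left(2 + 2 \left(-2\right)\right) - 365\right) = 92 \left(\left(2 - 4\right) - 365\right) = 92 \left(-2 - 365\right) = 92 \left(-367\right) = -33764$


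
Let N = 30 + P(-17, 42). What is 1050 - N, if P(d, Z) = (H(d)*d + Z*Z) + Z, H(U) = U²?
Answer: 4127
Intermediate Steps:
P(d, Z) = Z + Z² + d³ (P(d, Z) = (d²*d + Z*Z) + Z = (d³ + Z²) + Z = (Z² + d³) + Z = Z + Z² + d³)
N = -3077 (N = 30 + (42 + 42² + (-17)³) = 30 + (42 + 1764 - 4913) = 30 - 3107 = -3077)
1050 - N = 1050 - 1*(-3077) = 1050 + 3077 = 4127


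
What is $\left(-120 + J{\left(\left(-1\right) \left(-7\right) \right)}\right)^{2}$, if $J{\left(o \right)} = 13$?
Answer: $11449$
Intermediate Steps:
$\left(-120 + J{\left(\left(-1\right) \left(-7\right) \right)}\right)^{2} = \left(-120 + 13\right)^{2} = \left(-107\right)^{2} = 11449$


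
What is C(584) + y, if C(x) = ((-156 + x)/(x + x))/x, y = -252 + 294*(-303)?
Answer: -15233948245/170528 ≈ -89334.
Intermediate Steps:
y = -89334 (y = -252 - 89082 = -89334)
C(x) = (-156 + x)/(2*x**2) (C(x) = ((-156 + x)/((2*x)))/x = ((-156 + x)*(1/(2*x)))/x = ((-156 + x)/(2*x))/x = (-156 + x)/(2*x**2))
C(584) + y = (1/2)*(-156 + 584)/584**2 - 89334 = (1/2)*(1/341056)*428 - 89334 = 107/170528 - 89334 = -15233948245/170528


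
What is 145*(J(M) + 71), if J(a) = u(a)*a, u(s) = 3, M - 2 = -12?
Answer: 5945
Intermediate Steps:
M = -10 (M = 2 - 12 = -10)
J(a) = 3*a
145*(J(M) + 71) = 145*(3*(-10) + 71) = 145*(-30 + 71) = 145*41 = 5945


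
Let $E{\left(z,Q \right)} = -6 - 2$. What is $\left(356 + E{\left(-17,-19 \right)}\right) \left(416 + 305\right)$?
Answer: $250908$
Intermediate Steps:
$E{\left(z,Q \right)} = -8$
$\left(356 + E{\left(-17,-19 \right)}\right) \left(416 + 305\right) = \left(356 - 8\right) \left(416 + 305\right) = 348 \cdot 721 = 250908$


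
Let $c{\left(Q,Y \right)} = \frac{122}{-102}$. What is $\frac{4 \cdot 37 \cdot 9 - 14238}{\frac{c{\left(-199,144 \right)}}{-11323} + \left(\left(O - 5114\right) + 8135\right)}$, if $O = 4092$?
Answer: $- \frac{3726433269}{2053782755} \approx -1.8144$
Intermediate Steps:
$c{\left(Q,Y \right)} = - \frac{61}{51}$ ($c{\left(Q,Y \right)} = 122 \left(- \frac{1}{102}\right) = - \frac{61}{51}$)
$\frac{4 \cdot 37 \cdot 9 - 14238}{\frac{c{\left(-199,144 \right)}}{-11323} + \left(\left(O - 5114\right) + 8135\right)} = \frac{4 \cdot 37 \cdot 9 - 14238}{- \frac{61}{51 \left(-11323\right)} + \left(\left(4092 - 5114\right) + 8135\right)} = \frac{148 \cdot 9 - 14238}{\left(- \frac{61}{51}\right) \left(- \frac{1}{11323}\right) + \left(-1022 + 8135\right)} = \frac{1332 - 14238}{\frac{61}{577473} + 7113} = - \frac{12906}{\frac{4107565510}{577473}} = \left(-12906\right) \frac{577473}{4107565510} = - \frac{3726433269}{2053782755}$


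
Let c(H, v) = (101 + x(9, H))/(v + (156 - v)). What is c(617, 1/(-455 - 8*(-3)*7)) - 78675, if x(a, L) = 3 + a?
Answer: -12273187/156 ≈ -78674.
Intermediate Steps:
c(H, v) = 113/156 (c(H, v) = (101 + (3 + 9))/(v + (156 - v)) = (101 + 12)/156 = 113*(1/156) = 113/156)
c(617, 1/(-455 - 8*(-3)*7)) - 78675 = 113/156 - 78675 = -12273187/156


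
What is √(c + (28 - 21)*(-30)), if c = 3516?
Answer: √3306 ≈ 57.498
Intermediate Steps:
√(c + (28 - 21)*(-30)) = √(3516 + (28 - 21)*(-30)) = √(3516 + 7*(-30)) = √(3516 - 210) = √3306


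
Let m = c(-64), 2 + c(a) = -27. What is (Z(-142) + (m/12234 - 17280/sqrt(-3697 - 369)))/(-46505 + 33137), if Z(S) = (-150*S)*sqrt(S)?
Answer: 29/163544112 - 1775*I*sqrt(142)/1114 - 360*I*sqrt(4066)/1132381 ≈ 1.7732e-7 - 19.007*I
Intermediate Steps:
c(a) = -29 (c(a) = -2 - 27 = -29)
m = -29
Z(S) = -150*S**(3/2)
(Z(-142) + (m/12234 - 17280/sqrt(-3697 - 369)))/(-46505 + 33137) = (-(-21300)*I*sqrt(142) + (-29/12234 - 17280/sqrt(-3697 - 369)))/(-46505 + 33137) = (-(-21300)*I*sqrt(142) + (-29*1/12234 - 17280*(-I*sqrt(4066)/4066)))/(-13368) = (21300*I*sqrt(142) + (-29/12234 - 17280*(-I*sqrt(4066)/4066)))*(-1/13368) = (21300*I*sqrt(142) + (-29/12234 - (-8640)*I*sqrt(4066)/2033))*(-1/13368) = (21300*I*sqrt(142) + (-29/12234 + 8640*I*sqrt(4066)/2033))*(-1/13368) = (-29/12234 + 21300*I*sqrt(142) + 8640*I*sqrt(4066)/2033)*(-1/13368) = 29/163544112 - 1775*I*sqrt(142)/1114 - 360*I*sqrt(4066)/1132381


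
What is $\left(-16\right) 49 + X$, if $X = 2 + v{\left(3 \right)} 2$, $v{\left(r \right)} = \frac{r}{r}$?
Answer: $-780$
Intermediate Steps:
$v{\left(r \right)} = 1$
$X = 4$ ($X = 2 + 1 \cdot 2 = 2 + 2 = 4$)
$\left(-16\right) 49 + X = \left(-16\right) 49 + 4 = -784 + 4 = -780$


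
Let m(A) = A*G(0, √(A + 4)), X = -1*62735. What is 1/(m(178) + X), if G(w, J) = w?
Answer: -1/62735 ≈ -1.5940e-5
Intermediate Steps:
X = -62735
m(A) = 0 (m(A) = A*0 = 0)
1/(m(178) + X) = 1/(0 - 62735) = 1/(-62735) = -1/62735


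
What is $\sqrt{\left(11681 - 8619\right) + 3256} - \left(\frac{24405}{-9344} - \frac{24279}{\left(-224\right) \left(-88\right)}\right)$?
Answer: $\frac{5530737}{1438976} + 9 \sqrt{78} \approx 83.329$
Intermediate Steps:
$\sqrt{\left(11681 - 8619\right) + 3256} - \left(\frac{24405}{-9344} - \frac{24279}{\left(-224\right) \left(-88\right)}\right) = \sqrt{\left(11681 - 8619\right) + 3256} - \left(24405 \left(- \frac{1}{9344}\right) - \frac{24279}{19712}\right) = \sqrt{3062 + 3256} - \left(- \frac{24405}{9344} - \frac{24279}{19712}\right) = \sqrt{6318} - \left(- \frac{24405}{9344} - \frac{24279}{19712}\right) = 9 \sqrt{78} - - \frac{5530737}{1438976} = 9 \sqrt{78} + \frac{5530737}{1438976} = \frac{5530737}{1438976} + 9 \sqrt{78}$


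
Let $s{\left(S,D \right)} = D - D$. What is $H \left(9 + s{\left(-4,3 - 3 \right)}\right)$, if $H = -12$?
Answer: $-108$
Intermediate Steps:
$s{\left(S,D \right)} = 0$
$H \left(9 + s{\left(-4,3 - 3 \right)}\right) = - 12 \left(9 + 0\right) = \left(-12\right) 9 = -108$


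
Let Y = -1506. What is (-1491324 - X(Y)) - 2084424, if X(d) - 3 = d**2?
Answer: -5843787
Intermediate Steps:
X(d) = 3 + d**2
(-1491324 - X(Y)) - 2084424 = (-1491324 - (3 + (-1506)**2)) - 2084424 = (-1491324 - (3 + 2268036)) - 2084424 = (-1491324 - 1*2268039) - 2084424 = (-1491324 - 2268039) - 2084424 = -3759363 - 2084424 = -5843787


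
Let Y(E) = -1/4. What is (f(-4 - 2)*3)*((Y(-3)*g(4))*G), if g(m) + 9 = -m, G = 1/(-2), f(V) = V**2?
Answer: -351/2 ≈ -175.50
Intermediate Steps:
Y(E) = -1/4 (Y(E) = -1*1/4 = -1/4)
G = -1/2 ≈ -0.50000
g(m) = -9 - m
(f(-4 - 2)*3)*((Y(-3)*g(4))*G) = ((-4 - 2)**2*3)*(-(-9 - 1*4)/4*(-1/2)) = ((-6)**2*3)*(-(-9 - 4)/4*(-1/2)) = (36*3)*(-1/4*(-13)*(-1/2)) = 108*((13/4)*(-1/2)) = 108*(-13/8) = -351/2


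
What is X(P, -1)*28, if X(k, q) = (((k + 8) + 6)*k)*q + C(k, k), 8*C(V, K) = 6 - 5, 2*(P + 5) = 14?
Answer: -1785/2 ≈ -892.50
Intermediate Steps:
P = 2 (P = -5 + (½)*14 = -5 + 7 = 2)
C(V, K) = ⅛ (C(V, K) = (6 - 5)/8 = (⅛)*1 = ⅛)
X(k, q) = ⅛ + k*q*(14 + k) (X(k, q) = (((k + 8) + 6)*k)*q + ⅛ = (((8 + k) + 6)*k)*q + ⅛ = ((14 + k)*k)*q + ⅛ = (k*(14 + k))*q + ⅛ = k*q*(14 + k) + ⅛ = ⅛ + k*q*(14 + k))
X(P, -1)*28 = (⅛ - 1*2² + 14*2*(-1))*28 = (⅛ - 1*4 - 28)*28 = (⅛ - 4 - 28)*28 = -255/8*28 = -1785/2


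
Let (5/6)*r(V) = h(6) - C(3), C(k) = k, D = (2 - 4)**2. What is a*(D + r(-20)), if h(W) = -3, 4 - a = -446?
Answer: -1440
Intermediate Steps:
a = 450 (a = 4 - 1*(-446) = 4 + 446 = 450)
D = 4 (D = (-2)**2 = 4)
r(V) = -36/5 (r(V) = 6*(-3 - 1*3)/5 = 6*(-3 - 3)/5 = (6/5)*(-6) = -36/5)
a*(D + r(-20)) = 450*(4 - 36/5) = 450*(-16/5) = -1440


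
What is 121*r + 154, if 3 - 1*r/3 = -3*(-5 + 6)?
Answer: 2332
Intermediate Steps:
r = 18 (r = 9 - (-9)*(-5 + 6) = 9 - (-9) = 9 - 3*(-3) = 9 + 9 = 18)
121*r + 154 = 121*18 + 154 = 2178 + 154 = 2332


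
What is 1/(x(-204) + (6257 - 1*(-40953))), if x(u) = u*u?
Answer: 1/88826 ≈ 1.1258e-5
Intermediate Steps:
x(u) = u²
1/(x(-204) + (6257 - 1*(-40953))) = 1/((-204)² + (6257 - 1*(-40953))) = 1/(41616 + (6257 + 40953)) = 1/(41616 + 47210) = 1/88826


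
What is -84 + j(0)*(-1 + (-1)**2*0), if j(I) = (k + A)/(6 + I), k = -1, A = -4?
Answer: -499/6 ≈ -83.167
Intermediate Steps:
j(I) = -5/(6 + I) (j(I) = (-1 - 4)/(6 + I) = -5/(6 + I))
-84 + j(0)*(-1 + (-1)**2*0) = -84 + (-5/(6 + 0))*(-1 + (-1)**2*0) = -84 + (-5/6)*(-1 + 1*0) = -84 + (-5*1/6)*(-1 + 0) = -84 - 5/6*(-1) = -84 + 5/6 = -499/6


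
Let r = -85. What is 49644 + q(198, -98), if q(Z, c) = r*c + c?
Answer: 57876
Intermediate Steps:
q(Z, c) = -84*c (q(Z, c) = -85*c + c = -84*c)
49644 + q(198, -98) = 49644 - 84*(-98) = 49644 + 8232 = 57876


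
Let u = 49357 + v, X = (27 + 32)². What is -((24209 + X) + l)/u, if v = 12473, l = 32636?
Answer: -30163/30915 ≈ -0.97568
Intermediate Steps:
X = 3481 (X = 59² = 3481)
u = 61830 (u = 49357 + 12473 = 61830)
-((24209 + X) + l)/u = -((24209 + 3481) + 32636)/61830 = -(27690 + 32636)/61830 = -60326/61830 = -1*30163/30915 = -30163/30915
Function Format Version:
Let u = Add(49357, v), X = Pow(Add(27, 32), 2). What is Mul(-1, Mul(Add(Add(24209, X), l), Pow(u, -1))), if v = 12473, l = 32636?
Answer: Rational(-30163, 30915) ≈ -0.97568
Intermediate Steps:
X = 3481 (X = Pow(59, 2) = 3481)
u = 61830 (u = Add(49357, 12473) = 61830)
Mul(-1, Mul(Add(Add(24209, X), l), Pow(u, -1))) = Mul(-1, Mul(Add(Add(24209, 3481), 32636), Pow(61830, -1))) = Mul(-1, Mul(Add(27690, 32636), Rational(1, 61830))) = Mul(-1, Mul(60326, Rational(1, 61830))) = Mul(-1, Rational(30163, 30915)) = Rational(-30163, 30915)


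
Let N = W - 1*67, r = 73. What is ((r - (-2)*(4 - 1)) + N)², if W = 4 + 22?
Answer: 1444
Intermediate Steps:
W = 26
N = -41 (N = 26 - 1*67 = 26 - 67 = -41)
((r - (-2)*(4 - 1)) + N)² = ((73 - (-2)*(4 - 1)) - 41)² = ((73 - (-2)*3) - 41)² = ((73 - 1*(-6)) - 41)² = ((73 + 6) - 41)² = (79 - 41)² = 38² = 1444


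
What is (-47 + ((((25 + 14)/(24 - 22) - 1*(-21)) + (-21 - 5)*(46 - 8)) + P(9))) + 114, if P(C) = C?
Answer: -1743/2 ≈ -871.50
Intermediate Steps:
(-47 + ((((25 + 14)/(24 - 22) - 1*(-21)) + (-21 - 5)*(46 - 8)) + P(9))) + 114 = (-47 + ((((25 + 14)/(24 - 22) - 1*(-21)) + (-21 - 5)*(46 - 8)) + 9)) + 114 = (-47 + (((39/2 + 21) - 26*38) + 9)) + 114 = (-47 + (((39*(½) + 21) - 988) + 9)) + 114 = (-47 + (((39/2 + 21) - 988) + 9)) + 114 = (-47 + ((81/2 - 988) + 9)) + 114 = (-47 + (-1895/2 + 9)) + 114 = (-47 - 1877/2) + 114 = -1971/2 + 114 = -1743/2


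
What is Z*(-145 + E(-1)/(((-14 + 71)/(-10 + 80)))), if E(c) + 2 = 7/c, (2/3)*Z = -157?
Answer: 1396515/38 ≈ 36750.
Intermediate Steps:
Z = -471/2 (Z = (3/2)*(-157) = -471/2 ≈ -235.50)
E(c) = -2 + 7/c
Z*(-145 + E(-1)/(((-14 + 71)/(-10 + 80)))) = -471*(-145 + (-2 + 7/(-1))/(((-14 + 71)/(-10 + 80))))/2 = -471*(-145 + (-2 + 7*(-1))/((57/70)))/2 = -471*(-145 + (-2 - 7)/((57*(1/70))))/2 = -471*(-145 - 9/57/70)/2 = -471*(-145 - 9*70/57)/2 = -471*(-145 - 210/19)/2 = -471/2*(-2965/19) = 1396515/38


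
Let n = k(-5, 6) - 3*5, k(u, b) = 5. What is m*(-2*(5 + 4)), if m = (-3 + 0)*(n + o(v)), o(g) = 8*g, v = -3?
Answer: -1836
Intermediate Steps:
n = -10 (n = 5 - 3*5 = 5 - 15 = -10)
m = 102 (m = (-3 + 0)*(-10 + 8*(-3)) = -3*(-10 - 24) = -3*(-34) = 102)
m*(-2*(5 + 4)) = 102*(-2*(5 + 4)) = 102*(-2*9) = 102*(-18) = -1836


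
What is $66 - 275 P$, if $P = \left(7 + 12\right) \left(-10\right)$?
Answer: $52316$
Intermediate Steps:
$P = -190$ ($P = 19 \left(-10\right) = -190$)
$66 - 275 P = 66 - -52250 = 66 + 52250 = 52316$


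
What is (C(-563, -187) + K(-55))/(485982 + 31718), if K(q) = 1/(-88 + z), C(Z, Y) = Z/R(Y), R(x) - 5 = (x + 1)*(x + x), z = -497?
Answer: -99731/5267321177625 ≈ -1.8934e-8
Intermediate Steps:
R(x) = 5 + 2*x*(1 + x) (R(x) = 5 + (x + 1)*(x + x) = 5 + (1 + x)*(2*x) = 5 + 2*x*(1 + x))
C(Z, Y) = Z/(5 + 2*Y + 2*Y²)
K(q) = -1/585 (K(q) = 1/(-88 - 497) = 1/(-585) = -1/585)
(C(-563, -187) + K(-55))/(485982 + 31718) = (-563/(5 + 2*(-187) + 2*(-187)²) - 1/585)/(485982 + 31718) = (-563/(5 - 374 + 2*34969) - 1/585)/517700 = (-563/(5 - 374 + 69938) - 1/585)*(1/517700) = (-563/69569 - 1/585)*(1/517700) = -398924/40697865*1/517700 = -99731/5267321177625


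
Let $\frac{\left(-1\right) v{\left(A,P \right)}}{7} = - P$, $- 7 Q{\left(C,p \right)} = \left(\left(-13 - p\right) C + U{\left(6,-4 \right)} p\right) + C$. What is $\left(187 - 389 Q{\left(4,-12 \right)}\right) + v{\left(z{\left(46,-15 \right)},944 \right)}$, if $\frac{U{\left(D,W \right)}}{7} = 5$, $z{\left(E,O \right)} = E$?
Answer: $-16545$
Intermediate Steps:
$U{\left(D,W \right)} = 35$ ($U{\left(D,W \right)} = 7 \cdot 5 = 35$)
$Q{\left(C,p \right)} = - 5 p - \frac{C}{7} - \frac{C \left(-13 - p\right)}{7}$ ($Q{\left(C,p \right)} = - \frac{\left(\left(-13 - p\right) C + 35 p\right) + C}{7} = - \frac{\left(C \left(-13 - p\right) + 35 p\right) + C}{7} = - \frac{\left(35 p + C \left(-13 - p\right)\right) + C}{7} = - \frac{C + 35 p + C \left(-13 - p\right)}{7} = - 5 p - \frac{C}{7} - \frac{C \left(-13 - p\right)}{7}$)
$v{\left(A,P \right)} = 7 P$ ($v{\left(A,P \right)} = - 7 \left(- P\right) = 7 P$)
$\left(187 - 389 Q{\left(4,-12 \right)}\right) + v{\left(z{\left(46,-15 \right)},944 \right)} = \left(187 - 389 \left(\left(-5\right) \left(-12\right) + \frac{12}{7} \cdot 4 + \frac{1}{7} \cdot 4 \left(-12\right)\right)\right) + 7 \cdot 944 = \left(187 - 389 \left(60 + \frac{48}{7} - \frac{48}{7}\right)\right) + 6608 = \left(187 - 23340\right) + 6608 = -23153 + 6608 = -16545$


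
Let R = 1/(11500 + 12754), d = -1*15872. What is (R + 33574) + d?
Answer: 429344309/24254 ≈ 17702.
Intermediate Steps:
d = -15872
R = 1/24254 ≈ 4.1230e-5
(R + 33574) + d = (1/24254 + 33574) - 15872 = 814303797/24254 - 15872 = 429344309/24254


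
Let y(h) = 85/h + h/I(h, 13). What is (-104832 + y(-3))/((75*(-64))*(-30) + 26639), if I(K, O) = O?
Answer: -4089562/6654921 ≈ -0.61452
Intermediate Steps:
y(h) = 85/h + h/13
(-104832 + y(-3))/((75*(-64))*(-30) + 26639) = (-104832 + (85/(-3) + (1/13)*(-3)))/((75*(-64))*(-30) + 26639) = (-104832 + (85*(-⅓) - 3/13))/(-4800*(-30) + 26639) = (-104832 + (-85/3 - 3/13))/(144000 + 26639) = (-104832 - 1114/39)/170639 = -4089562/39*1/170639 = -4089562/6654921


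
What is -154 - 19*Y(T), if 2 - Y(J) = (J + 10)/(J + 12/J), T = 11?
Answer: -159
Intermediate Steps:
Y(J) = 2 - (10 + J)/(J + 12/J) (Y(J) = 2 - (J + 10)/(J + 12/J) = 2 - (10 + J)/(J + 12/J))
-154 - 19*Y(T) = -154 - 19*(24 + 11² - 10*11)/(12 + 11²) = -154 - 19*(24 + 121 - 110)/(12 + 121) = -154 - 19*35/133 = -154 - 35/7 = -154 - 19*5/19 = -154 - 5 = -159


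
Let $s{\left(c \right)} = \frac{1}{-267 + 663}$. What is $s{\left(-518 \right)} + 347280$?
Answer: $\frac{137522881}{396} \approx 3.4728 \cdot 10^{5}$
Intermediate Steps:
$s{\left(c \right)} = \frac{1}{396}$
$s{\left(-518 \right)} + 347280 = \frac{1}{396} + 347280 = \frac{137522881}{396}$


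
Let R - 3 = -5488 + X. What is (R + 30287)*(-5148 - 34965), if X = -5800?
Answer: -762227226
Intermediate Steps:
R = -11285 (R = 3 + (-5488 - 5800) = 3 - 11288 = -11285)
(R + 30287)*(-5148 - 34965) = (-11285 + 30287)*(-5148 - 34965) = 19002*(-40113) = -762227226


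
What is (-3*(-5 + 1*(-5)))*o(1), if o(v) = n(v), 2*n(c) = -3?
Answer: -45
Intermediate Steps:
n(c) = -3/2 (n(c) = (½)*(-3) = -3/2)
o(v) = -3/2
(-3*(-5 + 1*(-5)))*o(1) = -3*(-5 + 1*(-5))*(-3/2) = -3*(-5 - 5)*(-3/2) = -3*(-10)*(-3/2) = 30*(-3/2) = -45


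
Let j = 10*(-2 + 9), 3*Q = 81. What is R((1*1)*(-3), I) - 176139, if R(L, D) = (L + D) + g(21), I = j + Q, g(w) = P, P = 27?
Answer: -176018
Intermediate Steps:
Q = 27 (Q = (1/3)*81 = 27)
j = 70 (j = 10*7 = 70)
g(w) = 27
I = 97 (I = 70 + 27 = 97)
R(L, D) = 27 + D + L (R(L, D) = (L + D) + 27 = (D + L) + 27 = 27 + D + L)
R((1*1)*(-3), I) - 176139 = (27 + 97 + (1*1)*(-3)) - 176139 = (27 + 97 + 1*(-3)) - 176139 = (27 + 97 - 3) - 176139 = 121 - 176139 = -176018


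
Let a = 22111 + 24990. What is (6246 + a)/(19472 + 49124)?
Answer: 53347/68596 ≈ 0.77770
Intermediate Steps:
a = 47101
(6246 + a)/(19472 + 49124) = (6246 + 47101)/(19472 + 49124) = 53347/68596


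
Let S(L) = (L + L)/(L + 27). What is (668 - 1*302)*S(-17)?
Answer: -6222/5 ≈ -1244.4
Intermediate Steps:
S(L) = 2*L/(27 + L) (S(L) = (2*L)/(27 + L) = 2*L/(27 + L))
(668 - 1*302)*S(-17) = (668 - 1*302)*(2*(-17)/(27 - 17)) = (668 - 302)*(2*(-17)/10) = 366*(2*(-17)*(1/10)) = 366*(-17/5) = -6222/5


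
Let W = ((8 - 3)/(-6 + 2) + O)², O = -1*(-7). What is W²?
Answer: 279841/256 ≈ 1093.1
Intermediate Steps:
O = 7
W = 529/16 (W = ((8 - 3)/(-6 + 2) + 7)² = (5/(-4) + 7)² = (5*(-¼) + 7)² = (-5/4 + 7)² = (23/4)² = 529/16 ≈ 33.063)
W² = (529/16)² = 279841/256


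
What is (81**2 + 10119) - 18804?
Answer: -2124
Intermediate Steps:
(81**2 + 10119) - 18804 = (6561 + 10119) - 18804 = 16680 - 18804 = -2124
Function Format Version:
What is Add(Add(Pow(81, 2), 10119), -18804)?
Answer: -2124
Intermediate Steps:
Add(Add(Pow(81, 2), 10119), -18804) = Add(Add(6561, 10119), -18804) = Add(16680, -18804) = -2124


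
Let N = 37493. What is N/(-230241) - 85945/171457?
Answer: -2383318186/3588766467 ≈ -0.66411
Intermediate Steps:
N/(-230241) - 85945/171457 = 37493/(-230241) - 85945/171457 = 37493*(-1/230241) - 85945*1/171457 = -37493/230241 - 85945/171457 = -2383318186/3588766467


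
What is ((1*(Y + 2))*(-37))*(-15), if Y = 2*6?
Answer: 7770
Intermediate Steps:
Y = 12
((1*(Y + 2))*(-37))*(-15) = ((1*(12 + 2))*(-37))*(-15) = ((1*14)*(-37))*(-15) = (14*(-37))*(-15) = -518*(-15) = 7770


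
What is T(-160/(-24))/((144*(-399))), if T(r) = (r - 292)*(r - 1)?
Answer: 1819/64638 ≈ 0.028141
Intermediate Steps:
T(r) = (-1 + r)*(-292 + r) (T(r) = (-292 + r)*(-1 + r) = (-1 + r)*(-292 + r))
T(-160/(-24))/((144*(-399))) = (292 + (-160/(-24))² - (-46880)/(-24))/((144*(-399))) = (292 + (-160*(-1/24))² - (-46880)*(-1)/24)/(-57456) = (292 + (20/3)² - 293*20/3)*(-1/57456) = (292 + 400/9 - 5860/3)*(-1/57456) = -14552/9*(-1/57456) = 1819/64638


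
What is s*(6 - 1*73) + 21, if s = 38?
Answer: -2525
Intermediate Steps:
s*(6 - 1*73) + 21 = 38*(6 - 1*73) + 21 = 38*(6 - 73) + 21 = 38*(-67) + 21 = -2546 + 21 = -2525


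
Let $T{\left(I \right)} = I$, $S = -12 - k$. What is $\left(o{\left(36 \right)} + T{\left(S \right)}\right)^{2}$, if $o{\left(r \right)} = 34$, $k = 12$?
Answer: $100$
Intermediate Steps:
$S = -24$ ($S = -12 - 12 = -24$)
$\left(o{\left(36 \right)} + T{\left(S \right)}\right)^{2} = \left(34 - 24\right)^{2} = 10^{2} = 100$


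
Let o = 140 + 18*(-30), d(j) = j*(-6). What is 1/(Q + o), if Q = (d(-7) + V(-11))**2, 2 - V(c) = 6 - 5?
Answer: 1/1449 ≈ 0.00069013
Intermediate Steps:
d(j) = -6*j
o = -400 (o = 140 - 540 = -400)
V(c) = 1 (V(c) = 2 - (6 - 5) = 2 - 1*1 = 2 - 1 = 1)
Q = 1849 (Q = (-6*(-7) + 1)**2 = (42 + 1)**2 = 43**2 = 1849)
1/(Q + o) = 1/(1849 - 400) = 1/1449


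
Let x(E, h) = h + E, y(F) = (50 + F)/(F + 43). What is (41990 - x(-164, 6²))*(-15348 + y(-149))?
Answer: -34258549551/53 ≈ -6.4639e+8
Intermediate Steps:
y(F) = (50 + F)/(43 + F)
x(E, h) = E + h
(41990 - x(-164, 6²))*(-15348 + y(-149)) = (41990 - (-164 + 6²))*(-15348 + (50 - 149)/(43 - 149)) = (41990 - (-164 + 36))*(-15348 - 99/(-106)) = (41990 - 1*(-128))*(-15348 - 1/106*(-99)) = (41990 + 128)*(-15348 + 99/106) = 42118*(-1626789/106) = -34258549551/53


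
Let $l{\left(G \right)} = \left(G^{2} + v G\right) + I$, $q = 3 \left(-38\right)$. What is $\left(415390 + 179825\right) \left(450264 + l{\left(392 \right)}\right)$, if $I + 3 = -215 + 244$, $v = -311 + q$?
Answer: $260319661110$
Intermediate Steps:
$q = -114$
$v = -425$ ($v = -311 - 114 = -425$)
$I = 26$ ($I = -3 + \left(-215 + 244\right) = -3 + 29 = 26$)
$l{\left(G \right)} = 26 + G^{2} - 425 G$ ($l{\left(G \right)} = \left(G^{2} - 425 G\right) + 26 = 26 + G^{2} - 425 G$)
$\left(415390 + 179825\right) \left(450264 + l{\left(392 \right)}\right) = \left(415390 + 179825\right) \left(450264 + \left(26 + 392^{2} - 166600\right)\right) = 595215 \left(450264 + \left(26 + 153664 - 166600\right)\right) = 595215 \left(450264 - 12910\right) = 595215 \cdot 437354 = 260319661110$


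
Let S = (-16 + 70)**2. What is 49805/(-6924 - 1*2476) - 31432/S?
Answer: -22034609/1370520 ≈ -16.078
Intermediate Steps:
S = 2916 (S = 54**2 = 2916)
49805/(-6924 - 1*2476) - 31432/S = 49805/(-6924 - 1*2476) - 31432/2916 = 49805/(-6924 - 2476) - 31432*1/2916 = 49805/(-9400) - 7858/729 = 49805*(-1/9400) - 7858/729 = -9961/1880 - 7858/729 = -22034609/1370520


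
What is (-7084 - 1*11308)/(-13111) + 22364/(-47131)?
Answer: 81945564/88276363 ≈ 0.92828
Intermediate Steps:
(-7084 - 1*11308)/(-13111) + 22364/(-47131) = (-7084 - 11308)*(-1/13111) + 22364*(-1/47131) = -18392*(-1/13111) - 22364/47131 = 18392/13111 - 22364/47131 = 81945564/88276363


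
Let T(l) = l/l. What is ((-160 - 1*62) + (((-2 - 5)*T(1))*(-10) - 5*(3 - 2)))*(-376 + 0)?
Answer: 59032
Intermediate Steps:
T(l) = 1
((-160 - 1*62) + (((-2 - 5)*T(1))*(-10) - 5*(3 - 2)))*(-376 + 0) = ((-160 - 1*62) + (((-2 - 5)*1)*(-10) - 5*(3 - 2)))*(-376 + 0) = ((-160 - 62) + (-7*1*(-10) - 5*1))*(-376) = (-222 + (-7*(-10) - 5))*(-376) = (-222 + (70 - 5))*(-376) = (-222 + 65)*(-376) = -157*(-376) = 59032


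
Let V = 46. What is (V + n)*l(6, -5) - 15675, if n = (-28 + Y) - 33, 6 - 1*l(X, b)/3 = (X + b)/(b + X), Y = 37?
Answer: -15345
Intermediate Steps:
l(X, b) = 15 (l(X, b) = 18 - 3*(X + b)/(b + X) = 18 - 3*(X + b)/(X + b) = 18 - 3*1 = 18 - 3 = 15)
n = -24 (n = (-28 + 37) - 33 = 9 - 33 = -24)
(V + n)*l(6, -5) - 15675 = (46 - 24)*15 - 15675 = 22*15 - 15675 = 330 - 15675 = -15345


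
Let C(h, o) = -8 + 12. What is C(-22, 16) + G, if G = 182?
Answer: 186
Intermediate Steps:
C(h, o) = 4
C(-22, 16) + G = 4 + 182 = 186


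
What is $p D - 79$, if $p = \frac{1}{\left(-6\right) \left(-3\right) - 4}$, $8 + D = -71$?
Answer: $- \frac{1185}{14} \approx -84.643$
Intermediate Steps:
$D = -79$ ($D = -8 - 71 = -79$)
$p = \frac{1}{14}$ ($p = \frac{1}{18 - 4} = \frac{1}{14} \approx 0.071429$)
$p D - 79 = \frac{1}{14} \left(-79\right) - 79 = - \frac{79}{14} - 79 = - \frac{1185}{14}$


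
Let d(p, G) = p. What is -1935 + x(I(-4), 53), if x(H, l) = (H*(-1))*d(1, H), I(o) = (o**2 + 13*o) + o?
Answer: -1895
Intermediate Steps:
I(o) = o**2 + 14*o
x(H, l) = -H (x(H, l) = (H*(-1))*1 = -H*1 = -H)
-1935 + x(I(-4), 53) = -1935 - (-4)*(14 - 4) = -1935 - (-4)*10 = -1935 - 1*(-40) = -1935 + 40 = -1895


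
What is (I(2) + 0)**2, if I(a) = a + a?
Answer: 16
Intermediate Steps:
I(a) = 2*a
(I(2) + 0)**2 = (2*2 + 0)**2 = (4 + 0)**2 = 4**2 = 16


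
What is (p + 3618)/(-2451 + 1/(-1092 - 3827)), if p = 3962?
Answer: -3728602/1205647 ≈ -3.0926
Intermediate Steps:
(p + 3618)/(-2451 + 1/(-1092 - 3827)) = (3962 + 3618)/(-2451 + 1/(-1092 - 3827)) = 7580/(-2451 + 1/(-4919)) = 7580/(-2451 - 1/4919) = 7580/(-12056470/4919) = 7580*(-4919/12056470) = -3728602/1205647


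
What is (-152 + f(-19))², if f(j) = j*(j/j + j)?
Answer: 36100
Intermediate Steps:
f(j) = j*(1 + j)
(-152 + f(-19))² = (-152 - 19*(1 - 19))² = (-152 - 19*(-18))² = (-152 + 342)² = 190² = 36100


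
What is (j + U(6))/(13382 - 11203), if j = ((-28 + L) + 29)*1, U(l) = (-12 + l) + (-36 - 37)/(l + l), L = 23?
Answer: 143/26148 ≈ 0.0054689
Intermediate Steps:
U(l) = -12 + l - 73/(2*l) (U(l) = (-12 + l) - 73*1/(2*l) = (-12 + l) - 73/(2*l) = -12 + l - 73/(2*l))
j = 24 (j = ((-28 + 23) + 29)*1 = (-5 + 29)*1 = 24*1 = 24)
(j + U(6))/(13382 - 11203) = (24 + (-12 + 6 - 73/2/6))/(13382 - 11203) = (24 + (-12 + 6 - 73/2*⅙))/2179 = (24 + (-12 + 6 - 73/12))*(1/2179) = (24 - 145/12)*(1/2179) = (143/12)*(1/2179) = 143/26148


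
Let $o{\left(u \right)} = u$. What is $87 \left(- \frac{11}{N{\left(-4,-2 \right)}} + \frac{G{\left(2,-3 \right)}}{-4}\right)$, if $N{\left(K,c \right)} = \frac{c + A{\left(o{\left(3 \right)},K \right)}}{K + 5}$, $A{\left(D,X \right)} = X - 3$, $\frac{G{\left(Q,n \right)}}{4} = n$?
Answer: $\frac{1102}{3} \approx 367.33$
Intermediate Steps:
$G{\left(Q,n \right)} = 4 n$
$A{\left(D,X \right)} = -3 + X$ ($A{\left(D,X \right)} = X - 3 = -3 + X$)
$N{\left(K,c \right)} = \frac{-3 + K + c}{5 + K}$ ($N{\left(K,c \right)} = \frac{c + \left(-3 + K\right)}{K + 5} = \frac{-3 + K + c}{5 + K}$)
$87 \left(- \frac{11}{N{\left(-4,-2 \right)}} + \frac{G{\left(2,-3 \right)}}{-4}\right) = 87 \left(- \frac{11}{\frac{1}{5 - 4} \left(-3 - 4 - 2\right)} + \frac{4 \left(-3\right)}{-4}\right) = 87 \left(- \frac{11}{1^{-1} \left(-9\right)} - -3\right) = 87 \left(- \frac{11}{1 \left(-9\right)} + 3\right) = 87 \left(- \frac{11}{-9} + 3\right) = 87 \left(\left(-11\right) \left(- \frac{1}{9}\right) + 3\right) = 87 \left(\frac{11}{9} + 3\right) = 87 \cdot \frac{38}{9} = \frac{1102}{3}$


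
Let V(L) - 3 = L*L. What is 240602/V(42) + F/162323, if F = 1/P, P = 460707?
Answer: 1999224637638121/14682462883543 ≈ 136.16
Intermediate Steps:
V(L) = 3 + L² (V(L) = 3 + L*L = 3 + L²)
F = 1/460707 ≈ 2.1706e-6
240602/V(42) + F/162323 = 240602/(3 + 42²) + (1/460707)/162323 = 240602/(3 + 1764) + (1/460707)*(1/162323) = 240602/1767 + 1/74783342361 = 1999224637638121/14682462883543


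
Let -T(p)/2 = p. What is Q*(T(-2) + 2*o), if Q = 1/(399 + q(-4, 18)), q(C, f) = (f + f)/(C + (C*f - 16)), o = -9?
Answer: -161/4584 ≈ -0.035122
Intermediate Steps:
T(p) = -2*p
q(C, f) = 2*f/(-16 + C + C*f) (q(C, f) = (2*f)/(C + (-16 + C*f)) = (2*f)/(-16 + C + C*f) = 2*f/(-16 + C + C*f))
Q = 23/9168 (Q = 1/(399 + 2*18/(-16 - 4 - 4*18)) = 1/(399 + 2*18/(-16 - 4 - 72)) = 1/(399 + 2*18/(-92)) = 1/(399 + 2*18*(-1/92)) = 1/(399 - 9/23) = 1/(9168/23) = 23/9168 ≈ 0.0025087)
Q*(T(-2) + 2*o) = 23*(-2*(-2) + 2*(-9))/9168 = 23*(4 - 18)/9168 = (23/9168)*(-14) = -161/4584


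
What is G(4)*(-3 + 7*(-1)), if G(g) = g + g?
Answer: -80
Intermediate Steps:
G(g) = 2*g
G(4)*(-3 + 7*(-1)) = (2*4)*(-3 + 7*(-1)) = 8*(-3 - 7) = 8*(-10) = -80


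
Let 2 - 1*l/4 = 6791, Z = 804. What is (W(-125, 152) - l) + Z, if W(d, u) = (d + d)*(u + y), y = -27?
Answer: -3290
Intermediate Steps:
l = -27156 (l = 8 - 4*6791 = 8 - 27164 = -27156)
W(d, u) = 2*d*(-27 + u) (W(d, u) = (d + d)*(u - 27) = (2*d)*(-27 + u) = 2*d*(-27 + u))
(W(-125, 152) - l) + Z = (2*(-125)*(-27 + 152) - 1*(-27156)) + 804 = (2*(-125)*125 + 27156) + 804 = (-31250 + 27156) + 804 = -4094 + 804 = -3290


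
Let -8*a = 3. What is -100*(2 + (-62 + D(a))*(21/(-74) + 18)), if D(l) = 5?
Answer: 3728950/37 ≈ 1.0078e+5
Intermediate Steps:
a = -3/8 (a = -1/8*3 = -3/8 ≈ -0.37500)
-100*(2 + (-62 + D(a))*(21/(-74) + 18)) = -100*(2 + (-62 + 5)*(21/(-74) + 18)) = -100*(2 - 57*(21*(-1/74) + 18)) = -100*(2 - 57*(-21/74 + 18)) = -100*(2 - 57*1311/74) = -100*(2 - 74727/74) = -100*(-74579/74) = 3728950/37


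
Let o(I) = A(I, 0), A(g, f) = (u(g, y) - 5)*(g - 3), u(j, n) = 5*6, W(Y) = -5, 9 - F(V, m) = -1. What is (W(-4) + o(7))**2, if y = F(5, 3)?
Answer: 9025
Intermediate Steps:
F(V, m) = 10 (F(V, m) = 9 - 1*(-1) = 9 + 1 = 10)
y = 10
u(j, n) = 30
A(g, f) = -75 + 25*g (A(g, f) = (30 - 5)*(g - 3) = 25*(-3 + g) = -75 + 25*g)
o(I) = -75 + 25*I
(W(-4) + o(7))**2 = (-5 + (-75 + 25*7))**2 = (-5 + (-75 + 175))**2 = (-5 + 100)**2 = 95**2 = 9025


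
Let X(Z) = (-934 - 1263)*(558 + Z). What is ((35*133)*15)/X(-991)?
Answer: 69825/951301 ≈ 0.073399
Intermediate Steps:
X(Z) = -1225926 - 2197*Z (X(Z) = -2197*(558 + Z) = -1225926 - 2197*Z)
((35*133)*15)/X(-991) = ((35*133)*15)/(-1225926 - 2197*(-991)) = (4655*15)/(-1225926 + 2177227) = 69825/951301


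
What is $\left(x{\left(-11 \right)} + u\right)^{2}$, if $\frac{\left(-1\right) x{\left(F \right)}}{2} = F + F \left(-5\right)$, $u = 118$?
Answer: $900$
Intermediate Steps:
$x{\left(F \right)} = 8 F$ ($x{\left(F \right)} = - 2 \left(F + F \left(-5\right)\right) = - 2 \left(F - 5 F\right) = - 2 \left(- 4 F\right) = 8 F$)
$\left(x{\left(-11 \right)} + u\right)^{2} = \left(8 \left(-11\right) + 118\right)^{2} = \left(-88 + 118\right)^{2} = 30^{2} = 900$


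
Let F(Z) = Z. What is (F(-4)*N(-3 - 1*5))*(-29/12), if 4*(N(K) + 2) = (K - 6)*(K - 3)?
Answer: 2117/6 ≈ 352.83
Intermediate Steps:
N(K) = -2 + (-6 + K)*(-3 + K)/4 (N(K) = -2 + ((K - 6)*(K - 3))/4 = -2 + ((-6 + K)*(-3 + K))/4 = -2 + (-6 + K)*(-3 + K)/4)
(F(-4)*N(-3 - 1*5))*(-29/12) = (-4*(5/2 - 9*(-3 - 1*5)/4 + (-3 - 1*5)**2/4))*(-29/12) = (-4*(5/2 - 9*(-3 - 5)/4 + (-3 - 5)**2/4))*(-29*1/12) = -4*(5/2 - 9/4*(-8) + (1/4)*(-8)**2)*(-29/12) = -4*(5/2 + 18 + (1/4)*64)*(-29/12) = -4*(5/2 + 18 + 16)*(-29/12) = -4*73/2*(-29/12) = -146*(-29/12) = 2117/6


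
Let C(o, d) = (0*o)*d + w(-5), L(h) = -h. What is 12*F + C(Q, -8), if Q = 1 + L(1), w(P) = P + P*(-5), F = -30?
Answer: -340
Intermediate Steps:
w(P) = -4*P (w(P) = P - 5*P = -4*P)
Q = 0 (Q = 1 - 1*1 = 1 - 1 = 0)
C(o, d) = 20 (C(o, d) = (0*o)*d - 4*(-5) = 0*d + 20 = 0 + 20 = 20)
12*F + C(Q, -8) = 12*(-30) + 20 = -360 + 20 = -340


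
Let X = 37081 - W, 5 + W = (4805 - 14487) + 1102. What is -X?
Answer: -45666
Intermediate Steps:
W = -8585 (W = -5 + ((4805 - 14487) + 1102) = -5 + (-9682 + 1102) = -5 - 8580 = -8585)
X = 45666 (X = 37081 - 1*(-8585) = 37081 + 8585 = 45666)
-X = -1*45666 = -45666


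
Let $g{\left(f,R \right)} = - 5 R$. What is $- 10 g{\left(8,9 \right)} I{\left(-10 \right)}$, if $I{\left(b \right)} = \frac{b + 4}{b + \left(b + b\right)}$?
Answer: $90$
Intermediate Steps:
$I{\left(b \right)} = \frac{4 + b}{3 b}$ ($I{\left(b \right)} = \frac{4 + b}{b + 2 b} = \frac{4 + b}{3 b}$)
$- 10 g{\left(8,9 \right)} I{\left(-10 \right)} = - 10 \left(\left(-5\right) 9\right) \frac{4 - 10}{3 \left(-10\right)} = \left(-10\right) \left(-45\right) \frac{1}{3} \left(- \frac{1}{10}\right) \left(-6\right) = 450 \cdot \frac{1}{5} = 90$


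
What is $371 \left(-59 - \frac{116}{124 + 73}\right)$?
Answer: $- \frac{4355169}{197} \approx -22107.0$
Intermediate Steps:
$371 \left(-59 - \frac{116}{124 + 73}\right) = 371 \left(-59 - \frac{116}{197}\right) = 371 \left(- \frac{11739}{197}\right) = - \frac{4355169}{197}$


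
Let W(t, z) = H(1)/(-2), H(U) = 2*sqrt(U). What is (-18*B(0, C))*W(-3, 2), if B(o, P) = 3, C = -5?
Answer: 54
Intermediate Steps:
W(t, z) = -1 (W(t, z) = (2*sqrt(1))/(-2) = (2*1)*(-1/2) = 2*(-1/2) = -1)
(-18*B(0, C))*W(-3, 2) = -18*3*(-1) = -54*(-1) = 54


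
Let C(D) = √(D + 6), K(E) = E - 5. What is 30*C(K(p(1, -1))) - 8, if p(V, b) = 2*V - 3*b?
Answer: -8 + 30*√6 ≈ 65.485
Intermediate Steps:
p(V, b) = -3*b + 2*V
K(E) = -5 + E
C(D) = √(6 + D)
30*C(K(p(1, -1))) - 8 = 30*√(6 + (-5 + (-3*(-1) + 2*1))) - 8 = 30*√(6 + (-5 + (3 + 2))) - 8 = 30*√(6 + (-5 + 5)) - 8 = 30*√(6 + 0) - 8 = 30*√6 - 8 = -8 + 30*√6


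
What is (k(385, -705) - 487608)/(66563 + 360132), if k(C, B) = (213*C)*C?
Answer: 31084317/426695 ≈ 72.849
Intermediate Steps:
k(C, B) = 213*C²
(k(385, -705) - 487608)/(66563 + 360132) = (213*385² - 487608)/(66563 + 360132) = (213*148225 - 487608)/426695 = (31571925 - 487608)*(1/426695) = 31084317*(1/426695) = 31084317/426695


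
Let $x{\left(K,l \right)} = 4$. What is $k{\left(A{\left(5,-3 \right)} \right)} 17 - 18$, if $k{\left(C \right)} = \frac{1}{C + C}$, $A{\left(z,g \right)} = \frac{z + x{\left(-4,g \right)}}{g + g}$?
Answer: $- \frac{71}{3} \approx -23.667$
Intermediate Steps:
$A{\left(z,g \right)} = \frac{4 + z}{2 g}$ ($A{\left(z,g \right)} = \frac{z + 4}{g + g} = \frac{4 + z}{2 g}$)
$k{\left(C \right)} = \frac{1}{2 C}$
$k{\left(A{\left(5,-3 \right)} \right)} 17 - 18 = \frac{1}{2 \frac{4 + 5}{2 \left(-3\right)}} 17 - 18 = \frac{1}{2 \cdot \frac{1}{2} \left(- \frac{1}{3}\right) 9} \cdot 17 - 18 = \frac{1}{2 \left(- \frac{3}{2}\right)} 17 - 18 = \frac{1}{2} \left(- \frac{2}{3}\right) 17 - 18 = \left(- \frac{1}{3}\right) 17 - 18 = - \frac{17}{3} - 18 = - \frac{71}{3}$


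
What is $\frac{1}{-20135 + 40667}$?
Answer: $\frac{1}{20532} \approx 4.8704 \cdot 10^{-5}$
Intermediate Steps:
$\frac{1}{-20135 + 40667} = \frac{1}{20532}$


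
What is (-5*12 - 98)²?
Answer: 24964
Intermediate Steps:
(-5*12 - 98)² = (-60 - 98)² = (-158)² = 24964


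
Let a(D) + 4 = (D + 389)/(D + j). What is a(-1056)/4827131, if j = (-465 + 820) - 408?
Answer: -3769/5353288279 ≈ -7.0405e-7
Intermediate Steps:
j = -53 (j = 355 - 408 = -53)
a(D) = -4 + (389 + D)/(-53 + D) (a(D) = -4 + (D + 389)/(D - 53) = -4 + (389 + D)/(-53 + D))
a(-1056)/4827131 = ((601 - 3*(-1056))/(-53 - 1056))/4827131 = ((601 + 3168)/(-1109))*(1/4827131) = -1/1109*3769*(1/4827131) = -3769/1109*1/4827131 = -3769/5353288279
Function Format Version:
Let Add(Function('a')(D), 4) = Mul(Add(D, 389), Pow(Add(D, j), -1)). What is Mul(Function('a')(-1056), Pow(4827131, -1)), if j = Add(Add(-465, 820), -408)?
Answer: Rational(-3769, 5353288279) ≈ -7.0405e-7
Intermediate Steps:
j = -53 (j = Add(355, -408) = -53)
Function('a')(D) = Add(-4, Mul(Pow(Add(-53, D), -1), Add(389, D))) (Function('a')(D) = Add(-4, Mul(Add(D, 389), Pow(Add(D, -53), -1))) = Add(-4, Mul(Add(389, D), Pow(Add(-53, D), -1))) = Add(-4, Mul(Pow(Add(-53, D), -1), Add(389, D))))
Mul(Function('a')(-1056), Pow(4827131, -1)) = Mul(Mul(Pow(Add(-53, -1056), -1), Add(601, Mul(-3, -1056))), Pow(4827131, -1)) = Mul(Mul(Pow(-1109, -1), Add(601, 3168)), Rational(1, 4827131)) = Mul(Mul(Rational(-1, 1109), 3769), Rational(1, 4827131)) = Mul(Rational(-3769, 1109), Rational(1, 4827131)) = Rational(-3769, 5353288279)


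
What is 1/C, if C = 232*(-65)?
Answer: -1/15080 ≈ -6.6313e-5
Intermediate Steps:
C = -15080
1/C = 1/(-15080) = -1/15080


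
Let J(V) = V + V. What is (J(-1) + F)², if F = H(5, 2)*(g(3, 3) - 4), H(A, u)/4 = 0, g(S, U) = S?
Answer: 4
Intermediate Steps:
J(V) = 2*V
H(A, u) = 0 (H(A, u) = 4*0 = 0)
F = 0 (F = 0*(3 - 4) = 0*(-1) = 0)
(J(-1) + F)² = (2*(-1) + 0)² = (-2 + 0)² = (-2)² = 4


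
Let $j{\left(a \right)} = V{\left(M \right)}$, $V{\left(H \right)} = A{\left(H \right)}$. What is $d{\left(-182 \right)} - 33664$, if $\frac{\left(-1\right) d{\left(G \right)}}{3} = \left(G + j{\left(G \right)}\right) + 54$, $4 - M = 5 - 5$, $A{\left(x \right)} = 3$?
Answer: $-33289$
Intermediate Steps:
$M = 4$ ($M = 4 - \left(5 - 5\right) = 4 - 0 = 4 + 0 = 4$)
$V{\left(H \right)} = 3$
$j{\left(a \right)} = 3$
$d{\left(G \right)} = -171 - 3 G$ ($d{\left(G \right)} = - 3 \left(\left(G + 3\right) + 54\right) = - 3 \left(\left(3 + G\right) + 54\right) = - 3 \left(57 + G\right) = -171 - 3 G$)
$d{\left(-182 \right)} - 33664 = \left(-171 - -546\right) - 33664 = \left(-171 + 546\right) - 33664 = 375 - 33664 = -33289$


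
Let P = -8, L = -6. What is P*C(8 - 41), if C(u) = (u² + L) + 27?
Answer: -8880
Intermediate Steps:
C(u) = 21 + u² (C(u) = (u² - 6) + 27 = (-6 + u²) + 27 = 21 + u²)
P*C(8 - 41) = -8*(21 + (8 - 41)²) = -8*(21 + (-33)²) = -8*(21 + 1089) = -8*1110 = -8880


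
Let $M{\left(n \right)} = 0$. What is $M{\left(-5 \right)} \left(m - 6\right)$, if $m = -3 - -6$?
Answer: $0$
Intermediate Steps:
$m = 3$ ($m = -3 + 6 = 3$)
$M{\left(-5 \right)} \left(m - 6\right) = 0 \left(3 - 6\right) = 0 \left(-3\right) = 0$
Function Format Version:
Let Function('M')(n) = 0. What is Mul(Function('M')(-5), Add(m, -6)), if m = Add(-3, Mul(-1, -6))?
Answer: 0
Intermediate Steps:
m = 3 (m = Add(-3, 6) = 3)
Mul(Function('M')(-5), Add(m, -6)) = Mul(0, Add(3, -6)) = Mul(0, -3) = 0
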